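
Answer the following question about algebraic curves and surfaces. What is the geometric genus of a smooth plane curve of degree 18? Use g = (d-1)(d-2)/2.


Using the genus formula for smooth plane curves:
g = (d-1)(d-2)/2
g = (18-1)(18-2)/2
g = 17*16/2
g = 272/2 = 136

136


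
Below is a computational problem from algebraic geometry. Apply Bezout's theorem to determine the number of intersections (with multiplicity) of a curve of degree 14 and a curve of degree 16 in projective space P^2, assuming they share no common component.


Bezout's theorem states the intersection count equals the product of degrees.
Intersection count = 14 * 16 = 224

224


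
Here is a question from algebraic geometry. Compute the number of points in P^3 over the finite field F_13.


P^3(F_13) has (q^(n+1) - 1)/(q - 1) points.
= 13^3 + 13^2 + 13^1 + 13^0
= 2197 + 169 + 13 + 1
= 2380

2380


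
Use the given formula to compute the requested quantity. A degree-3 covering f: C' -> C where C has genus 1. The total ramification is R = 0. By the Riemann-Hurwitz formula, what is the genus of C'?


Riemann-Hurwitz formula: 2g' - 2 = d(2g - 2) + R
Given: d = 3, g = 1, R = 0
2g' - 2 = 3*(2*1 - 2) + 0
2g' - 2 = 3*0 + 0
2g' - 2 = 0 + 0 = 0
2g' = 2
g' = 1

1


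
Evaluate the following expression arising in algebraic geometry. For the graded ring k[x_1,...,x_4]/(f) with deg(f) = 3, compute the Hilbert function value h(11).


For R = k[x_1,...,x_n]/(f) with f homogeneous of degree e:
The Hilbert series is (1 - t^e)/(1 - t)^n.
So h(d) = C(d+n-1, n-1) - C(d-e+n-1, n-1) for d >= e.
With n=4, e=3, d=11:
C(11+4-1, 4-1) = C(14, 3) = 364
C(11-3+4-1, 4-1) = C(11, 3) = 165
h(11) = 364 - 165 = 199

199


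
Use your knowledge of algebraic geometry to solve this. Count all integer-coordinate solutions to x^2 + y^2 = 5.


Systematically check integer values of x where x^2 <= 5.
For each valid x, check if 5 - x^2 is a perfect square.
x=1: 5 - 1 = 4, sqrt = 2 (valid)
x=2: 5 - 4 = 1, sqrt = 1 (valid)
Total integer solutions found: 8

8


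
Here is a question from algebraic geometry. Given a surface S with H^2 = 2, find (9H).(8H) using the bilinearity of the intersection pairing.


Using bilinearity of the intersection pairing on a surface S:
(aH).(bH) = ab * (H.H)
We have H^2 = 2.
D.E = (9H).(8H) = 9*8*2
= 72*2
= 144

144


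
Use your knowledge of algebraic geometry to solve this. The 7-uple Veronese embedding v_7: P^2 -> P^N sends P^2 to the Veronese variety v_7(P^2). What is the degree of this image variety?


The Veronese variety v_7(P^2) has degree d^r.
d^r = 7^2 = 49

49


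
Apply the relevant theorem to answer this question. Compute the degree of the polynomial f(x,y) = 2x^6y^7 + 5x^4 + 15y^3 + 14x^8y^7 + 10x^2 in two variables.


Examine each term for its total degree (sum of exponents).
  Term '2x^6y^7' has total degree 6+7 = 13.
  Term '5x^4' has total degree 4+0 = 4.
  Term '15y^3' has total degree 0+3 = 3.
  Term '14x^8y^7' has total degree 8+7 = 15.
  Term '10x^2' has total degree 2+0 = 2.
The maximum total degree among all terms is 15.

15


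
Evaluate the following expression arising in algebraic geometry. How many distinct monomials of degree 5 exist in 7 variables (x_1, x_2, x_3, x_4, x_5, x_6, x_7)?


The number of degree-5 monomials in 7 variables is C(d+n-1, n-1).
= C(5+7-1, 7-1) = C(11, 6)
= 462

462


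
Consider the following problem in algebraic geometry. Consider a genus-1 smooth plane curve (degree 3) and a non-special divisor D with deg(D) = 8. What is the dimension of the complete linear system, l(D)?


First, compute the genus of a smooth plane curve of degree 3:
g = (d-1)(d-2)/2 = (3-1)(3-2)/2 = 1
For a non-special divisor D (i.e., h^1(D) = 0), Riemann-Roch gives:
l(D) = deg(D) - g + 1
Since deg(D) = 8 >= 2g - 1 = 1, D is non-special.
l(D) = 8 - 1 + 1 = 8

8


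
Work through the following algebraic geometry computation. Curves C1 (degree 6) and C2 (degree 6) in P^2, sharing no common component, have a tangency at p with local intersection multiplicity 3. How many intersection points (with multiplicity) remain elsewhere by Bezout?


By Bezout's theorem, the total intersection number is d1 * d2.
Total = 6 * 6 = 36
Intersection multiplicity at p = 3
Remaining intersections = 36 - 3 = 33

33


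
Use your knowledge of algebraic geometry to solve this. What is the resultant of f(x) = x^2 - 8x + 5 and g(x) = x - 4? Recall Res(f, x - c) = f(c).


For Res(f, x - c), we evaluate f at x = c.
f(4) = 4^2 - 8*4 + 5
= 16 - 32 + 5
= -16 + 5 = -11
Res(f, g) = -11

-11


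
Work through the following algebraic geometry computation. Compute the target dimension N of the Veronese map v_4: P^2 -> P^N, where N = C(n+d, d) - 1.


The Veronese embedding v_d: P^n -> P^N maps each point to all
degree-d monomials in n+1 homogeneous coordinates.
N = C(n+d, d) - 1
N = C(2+4, 4) - 1
N = C(6, 4) - 1
C(6, 4) = 15
N = 15 - 1 = 14

14


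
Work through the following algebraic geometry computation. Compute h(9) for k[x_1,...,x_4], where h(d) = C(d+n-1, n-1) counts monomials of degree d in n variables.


The Hilbert function for the polynomial ring in 4 variables is:
h(d) = C(d+n-1, n-1)
h(9) = C(9+4-1, 4-1) = C(12, 3)
= 12! / (3! * 9!)
= 220

220


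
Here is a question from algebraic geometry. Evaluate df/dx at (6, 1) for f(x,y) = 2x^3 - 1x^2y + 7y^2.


df/dx = 3*2*x^2 + 2*(-1)*x^1*y
At (6,1): 3*2*6^2 + 2*(-1)*6^1*1
= 216 - 12
= 204

204


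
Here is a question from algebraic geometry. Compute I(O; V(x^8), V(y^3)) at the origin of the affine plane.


The intersection multiplicity of V(x^a) and V(y^b) at the origin is:
I(O; V(x^8), V(y^3)) = dim_k(k[x,y]/(x^8, y^3))
A basis for k[x,y]/(x^8, y^3) is the set of monomials x^i * y^j
where 0 <= i < 8 and 0 <= j < 3.
The number of such monomials is 8 * 3 = 24

24


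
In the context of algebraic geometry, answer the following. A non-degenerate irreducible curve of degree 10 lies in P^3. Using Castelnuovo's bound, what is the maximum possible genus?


Castelnuovo's bound: write d - 1 = m(r-1) + epsilon with 0 <= epsilon < r-1.
d - 1 = 10 - 1 = 9
r - 1 = 3 - 1 = 2
9 = 4*2 + 1, so m = 4, epsilon = 1
pi(d, r) = m(m-1)(r-1)/2 + m*epsilon
= 4*3*2/2 + 4*1
= 24/2 + 4
= 12 + 4 = 16

16


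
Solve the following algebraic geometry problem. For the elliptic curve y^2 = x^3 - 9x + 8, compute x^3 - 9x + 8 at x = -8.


Compute x^3 - 9x + 8 at x = -8:
x^3 = (-8)^3 = -512
(-9)*x = (-9)*(-8) = 72
Sum: -512 + 72 + 8 = -432

-432


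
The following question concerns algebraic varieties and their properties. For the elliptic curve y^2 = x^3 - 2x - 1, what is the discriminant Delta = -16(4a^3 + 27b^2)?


Compute each component:
4a^3 = 4*(-2)^3 = 4*(-8) = -32
27b^2 = 27*(-1)^2 = 27*1 = 27
4a^3 + 27b^2 = -32 + 27 = -5
Delta = -16*(-5) = 80

80


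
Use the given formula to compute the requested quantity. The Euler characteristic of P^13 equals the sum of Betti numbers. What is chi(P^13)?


The complex projective space P^13 has one cell in each even real dimension 0, 2, ..., 26.
The cohomology groups are H^{2k}(P^13) = Z for k = 0,...,13, and 0 otherwise.
Euler characteristic = sum of Betti numbers = 1 per even-dimensional cohomology group.
chi(P^13) = 13 + 1 = 14

14


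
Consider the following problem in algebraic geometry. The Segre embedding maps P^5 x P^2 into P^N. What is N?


The Segre embedding maps P^m x P^n into P^N via
all products of coordinates from each factor.
N = (m+1)(n+1) - 1
N = (5+1)(2+1) - 1
N = 6*3 - 1
N = 18 - 1 = 17

17


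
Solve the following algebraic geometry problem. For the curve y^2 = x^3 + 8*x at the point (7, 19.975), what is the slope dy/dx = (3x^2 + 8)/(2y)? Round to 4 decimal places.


Using implicit differentiation of y^2 = x^3 + 8*x:
2y * dy/dx = 3x^2 + 8
dy/dx = (3x^2 + 8)/(2y)
Numerator: 3*7^2 + 8 = 155
Denominator: 2*19.975 = 39.95
dy/dx = 155/39.95 = 3.8798

3.8798


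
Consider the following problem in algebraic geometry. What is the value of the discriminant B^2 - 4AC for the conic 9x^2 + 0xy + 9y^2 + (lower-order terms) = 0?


The discriminant of a conic Ax^2 + Bxy + Cy^2 + ... = 0 is B^2 - 4AC.
B^2 = 0^2 = 0
4AC = 4*9*9 = 324
Discriminant = 0 - 324 = -324

-324


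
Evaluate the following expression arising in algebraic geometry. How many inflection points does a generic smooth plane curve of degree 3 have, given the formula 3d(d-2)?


For a general smooth plane curve C of degree d, the inflection points are
the intersection of C with its Hessian curve, which has degree 3(d-2).
By Bezout, the total intersection number is d * 3(d-2) = 3 * 3 = 9.
For a general curve every flex is ordinary, so each contributes
multiplicity 1 to C·Hess(C), and the number of distinct inflection
points is 3d(d-2).
Inflection points = 3*3*(3-2) = 3*3*1 = 9

9


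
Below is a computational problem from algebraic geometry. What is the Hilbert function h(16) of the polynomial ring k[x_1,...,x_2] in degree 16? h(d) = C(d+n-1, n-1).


The Hilbert function for the polynomial ring in 2 variables is:
h(d) = C(d+n-1, n-1)
h(16) = C(16+2-1, 2-1) = C(17, 1)
= 17! / (1! * 16!)
= 17

17


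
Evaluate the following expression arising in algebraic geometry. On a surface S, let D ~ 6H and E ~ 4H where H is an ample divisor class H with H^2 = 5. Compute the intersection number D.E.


Using bilinearity of the intersection pairing on a surface S:
(aH).(bH) = ab * (H.H)
We have H^2 = 5.
D.E = (6H).(4H) = 6*4*5
= 24*5
= 120

120


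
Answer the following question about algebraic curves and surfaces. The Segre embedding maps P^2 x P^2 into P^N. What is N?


The Segre embedding maps P^m x P^n into P^N via
all products of coordinates from each factor.
N = (m+1)(n+1) - 1
N = (2+1)(2+1) - 1
N = 3*3 - 1
N = 9 - 1 = 8

8


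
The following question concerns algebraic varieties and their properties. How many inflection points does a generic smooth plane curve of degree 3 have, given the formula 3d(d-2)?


For a general smooth plane curve C of degree d, the inflection points are
the intersection of C with its Hessian curve, which has degree 3(d-2).
By Bezout, the total intersection number is d * 3(d-2) = 3 * 3 = 9.
For a general curve every flex is ordinary, so each contributes
multiplicity 1 to C·Hess(C), and the number of distinct inflection
points is 3d(d-2).
Inflection points = 3*3*(3-2) = 3*3*1 = 9

9


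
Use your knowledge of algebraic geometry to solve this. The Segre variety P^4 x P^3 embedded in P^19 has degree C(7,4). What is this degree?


The degree of the Segre variety P^4 x P^3 is C(m+n, m).
= C(7, 4)
= 35

35


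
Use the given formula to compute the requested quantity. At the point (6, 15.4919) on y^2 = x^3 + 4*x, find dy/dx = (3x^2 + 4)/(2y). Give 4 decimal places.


Using implicit differentiation of y^2 = x^3 + 4*x:
2y * dy/dx = 3x^2 + 4
dy/dx = (3x^2 + 4)/(2y)
Numerator: 3*6^2 + 4 = 112
Denominator: 2*15.4919 = 30.9838
dy/dx = 112/30.9838 = 3.6148

3.6148


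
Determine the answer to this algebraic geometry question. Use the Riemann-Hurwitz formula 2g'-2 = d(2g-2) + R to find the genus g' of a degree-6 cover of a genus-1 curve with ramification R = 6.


Riemann-Hurwitz formula: 2g' - 2 = d(2g - 2) + R
Given: d = 6, g = 1, R = 6
2g' - 2 = 6*(2*1 - 2) + 6
2g' - 2 = 6*0 + 6
2g' - 2 = 0 + 6 = 6
2g' = 8
g' = 4

4


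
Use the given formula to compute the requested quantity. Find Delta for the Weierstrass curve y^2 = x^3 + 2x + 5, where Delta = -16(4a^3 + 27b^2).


Compute each component:
4a^3 = 4*2^3 = 4*8 = 32
27b^2 = 27*5^2 = 27*25 = 675
4a^3 + 27b^2 = 32 + 675 = 707
Delta = -16*707 = -11312

-11312


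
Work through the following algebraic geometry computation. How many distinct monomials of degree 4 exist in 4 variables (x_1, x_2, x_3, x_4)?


The number of degree-4 monomials in 4 variables is C(d+n-1, n-1).
= C(4+4-1, 4-1) = C(7, 3)
= 35

35


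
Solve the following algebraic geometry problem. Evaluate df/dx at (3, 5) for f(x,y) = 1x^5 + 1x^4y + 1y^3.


df/dx = 5*1*x^4 + 4*1*x^3*y
At (3,5): 5*1*3^4 + 4*1*3^3*5
= 405 + 540
= 945

945


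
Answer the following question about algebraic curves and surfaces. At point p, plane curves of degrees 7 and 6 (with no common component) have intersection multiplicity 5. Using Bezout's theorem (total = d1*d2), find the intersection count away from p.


By Bezout's theorem, the total intersection number is d1 * d2.
Total = 7 * 6 = 42
Intersection multiplicity at p = 5
Remaining intersections = 42 - 5 = 37

37


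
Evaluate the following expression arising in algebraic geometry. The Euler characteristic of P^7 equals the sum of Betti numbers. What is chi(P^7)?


The complex projective space P^7 has one cell in each even real dimension 0, 2, ..., 14.
The cohomology groups are H^{2k}(P^7) = Z for k = 0,...,7, and 0 otherwise.
Euler characteristic = sum of Betti numbers = 1 per even-dimensional cohomology group.
chi(P^7) = 7 + 1 = 8

8


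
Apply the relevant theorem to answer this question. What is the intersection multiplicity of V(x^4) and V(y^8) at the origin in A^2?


The intersection multiplicity of V(x^a) and V(y^b) at the origin is:
I(O; V(x^4), V(y^8)) = dim_k(k[x,y]/(x^4, y^8))
A basis for k[x,y]/(x^4, y^8) is the set of monomials x^i * y^j
where 0 <= i < 4 and 0 <= j < 8.
The number of such monomials is 4 * 8 = 32

32


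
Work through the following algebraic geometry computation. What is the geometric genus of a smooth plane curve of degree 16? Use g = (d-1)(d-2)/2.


Using the genus formula for smooth plane curves:
g = (d-1)(d-2)/2
g = (16-1)(16-2)/2
g = 15*14/2
g = 210/2 = 105

105


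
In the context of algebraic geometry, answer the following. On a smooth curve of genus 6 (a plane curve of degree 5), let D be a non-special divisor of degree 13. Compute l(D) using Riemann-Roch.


First, compute the genus of a smooth plane curve of degree 5:
g = (d-1)(d-2)/2 = (5-1)(5-2)/2 = 6
For a non-special divisor D (i.e., h^1(D) = 0), Riemann-Roch gives:
l(D) = deg(D) - g + 1
Since deg(D) = 13 >= 2g - 1 = 11, D is non-special.
l(D) = 13 - 6 + 1 = 8

8


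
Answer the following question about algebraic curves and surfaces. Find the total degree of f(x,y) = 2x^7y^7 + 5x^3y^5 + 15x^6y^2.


Examine each term for its total degree (sum of exponents).
  Term '2x^7y^7' has total degree 7+7 = 14.
  Term '5x^3y^5' has total degree 3+5 = 8.
  Term '15x^6y^2' has total degree 6+2 = 8.
The maximum total degree among all terms is 14.

14


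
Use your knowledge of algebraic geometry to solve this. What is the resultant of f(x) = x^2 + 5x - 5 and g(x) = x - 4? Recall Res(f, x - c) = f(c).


For Res(f, x - c), we evaluate f at x = c.
f(4) = 4^2 + 5*4 - 5
= 16 + 20 - 5
= 36 - 5 = 31
Res(f, g) = 31

31


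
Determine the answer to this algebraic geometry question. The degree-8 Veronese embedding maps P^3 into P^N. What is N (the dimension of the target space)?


The Veronese embedding v_d: P^n -> P^N maps each point to all
degree-d monomials in n+1 homogeneous coordinates.
N = C(n+d, d) - 1
N = C(3+8, 8) - 1
N = C(11, 8) - 1
C(11, 8) = 165
N = 165 - 1 = 164

164


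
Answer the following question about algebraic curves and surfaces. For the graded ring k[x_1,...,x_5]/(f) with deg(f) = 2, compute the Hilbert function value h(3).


For R = k[x_1,...,x_n]/(f) with f homogeneous of degree e:
The Hilbert series is (1 - t^e)/(1 - t)^n.
So h(d) = C(d+n-1, n-1) - C(d-e+n-1, n-1) for d >= e.
With n=5, e=2, d=3:
C(3+5-1, 5-1) = C(7, 4) = 35
C(3-2+5-1, 5-1) = C(5, 4) = 5
h(3) = 35 - 5 = 30

30


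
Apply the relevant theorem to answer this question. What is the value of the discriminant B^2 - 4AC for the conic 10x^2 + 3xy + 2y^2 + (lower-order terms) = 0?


The discriminant of a conic Ax^2 + Bxy + Cy^2 + ... = 0 is B^2 - 4AC.
B^2 = 3^2 = 9
4AC = 4*10*2 = 80
Discriminant = 9 - 80 = -71

-71


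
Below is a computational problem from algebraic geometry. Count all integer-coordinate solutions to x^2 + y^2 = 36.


Systematically check integer values of x where x^2 <= 36.
For each valid x, check if 36 - x^2 is a perfect square.
x=0: 36 - 0 = 36, sqrt = 6 (valid)
x=6: 36 - 36 = 0, sqrt = 0 (valid)
Total integer solutions found: 4

4


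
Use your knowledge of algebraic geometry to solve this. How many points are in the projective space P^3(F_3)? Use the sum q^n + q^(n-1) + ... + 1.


P^3(F_3) has (q^(n+1) - 1)/(q - 1) points.
= 3^3 + 3^2 + 3^1 + 3^0
= 27 + 9 + 3 + 1
= 40

40


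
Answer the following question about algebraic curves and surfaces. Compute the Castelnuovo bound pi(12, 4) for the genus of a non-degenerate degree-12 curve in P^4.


Castelnuovo's bound: write d - 1 = m(r-1) + epsilon with 0 <= epsilon < r-1.
d - 1 = 12 - 1 = 11
r - 1 = 4 - 1 = 3
11 = 3*3 + 2, so m = 3, epsilon = 2
pi(d, r) = m(m-1)(r-1)/2 + m*epsilon
= 3*2*3/2 + 3*2
= 18/2 + 6
= 9 + 6 = 15

15


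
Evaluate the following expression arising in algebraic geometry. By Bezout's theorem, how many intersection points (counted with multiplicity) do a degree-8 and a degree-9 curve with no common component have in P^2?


Bezout's theorem states the intersection count equals the product of degrees.
Intersection count = 8 * 9 = 72

72


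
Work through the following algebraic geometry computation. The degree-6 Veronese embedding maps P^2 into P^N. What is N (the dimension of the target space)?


The Veronese embedding v_d: P^n -> P^N maps each point to all
degree-d monomials in n+1 homogeneous coordinates.
N = C(n+d, d) - 1
N = C(2+6, 6) - 1
N = C(8, 6) - 1
C(8, 6) = 28
N = 28 - 1 = 27

27


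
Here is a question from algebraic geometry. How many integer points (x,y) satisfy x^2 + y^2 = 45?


Systematically check integer values of x where x^2 <= 45.
For each valid x, check if 45 - x^2 is a perfect square.
x=3: 45 - 9 = 36, sqrt = 6 (valid)
x=6: 45 - 36 = 9, sqrt = 3 (valid)
Total integer solutions found: 8

8


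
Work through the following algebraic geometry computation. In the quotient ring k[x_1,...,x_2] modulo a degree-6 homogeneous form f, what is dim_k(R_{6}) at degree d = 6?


For R = k[x_1,...,x_n]/(f) with f homogeneous of degree e:
The Hilbert series is (1 - t^e)/(1 - t)^n.
So h(d) = C(d+n-1, n-1) - C(d-e+n-1, n-1) for d >= e.
With n=2, e=6, d=6:
C(6+2-1, 2-1) = C(7, 1) = 7
C(6-6+2-1, 2-1) = C(1, 1) = 1
h(6) = 7 - 1 = 6

6


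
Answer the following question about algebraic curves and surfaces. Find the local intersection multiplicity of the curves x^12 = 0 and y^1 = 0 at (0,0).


The intersection multiplicity of V(x^a) and V(y^b) at the origin is:
I(O; V(x^12), V(y^1)) = dim_k(k[x,y]/(x^12, y^1))
A basis for k[x,y]/(x^12, y^1) is the set of monomials x^i * y^j
where 0 <= i < 12 and 0 <= j < 1.
The number of such monomials is 12 * 1 = 12

12


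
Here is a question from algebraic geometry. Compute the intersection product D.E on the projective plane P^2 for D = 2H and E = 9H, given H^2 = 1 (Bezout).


Using bilinearity of the intersection pairing on the projective plane P^2:
(aH).(bH) = ab * (H.H)
We have H^2 = 1 (Bezout).
D.E = (2H).(9H) = 2*9*1
= 18*1
= 18

18


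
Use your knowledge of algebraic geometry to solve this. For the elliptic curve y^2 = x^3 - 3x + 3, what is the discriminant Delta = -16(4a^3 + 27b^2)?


Compute each component:
4a^3 = 4*(-3)^3 = 4*(-27) = -108
27b^2 = 27*3^2 = 27*9 = 243
4a^3 + 27b^2 = -108 + 243 = 135
Delta = -16*135 = -2160

-2160


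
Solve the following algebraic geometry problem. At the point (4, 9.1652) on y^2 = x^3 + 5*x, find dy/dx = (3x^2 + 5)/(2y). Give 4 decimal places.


Using implicit differentiation of y^2 = x^3 + 5*x:
2y * dy/dx = 3x^2 + 5
dy/dx = (3x^2 + 5)/(2y)
Numerator: 3*4^2 + 5 = 53
Denominator: 2*9.1652 = 18.3304
dy/dx = 53/18.3304 = 2.8914

2.8914


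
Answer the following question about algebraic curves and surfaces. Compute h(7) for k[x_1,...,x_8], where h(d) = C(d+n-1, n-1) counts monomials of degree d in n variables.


The Hilbert function for the polynomial ring in 8 variables is:
h(d) = C(d+n-1, n-1)
h(7) = C(7+8-1, 8-1) = C(14, 7)
= 14! / (7! * 7!)
= 3432

3432


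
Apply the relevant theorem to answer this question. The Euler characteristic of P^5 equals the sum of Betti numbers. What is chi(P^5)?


The complex projective space P^5 has one cell in each even real dimension 0, 2, ..., 10.
The cohomology groups are H^{2k}(P^5) = Z for k = 0,...,5, and 0 otherwise.
Euler characteristic = sum of Betti numbers = 1 per even-dimensional cohomology group.
chi(P^5) = 5 + 1 = 6

6


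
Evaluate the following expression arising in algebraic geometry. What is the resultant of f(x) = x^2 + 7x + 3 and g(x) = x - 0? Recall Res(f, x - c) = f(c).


For Res(f, x - c), we evaluate f at x = c.
f(0) = 0^2 + 7*0 + 3
= 0 + 0 + 3
= 0 + 3 = 3
Res(f, g) = 3

3


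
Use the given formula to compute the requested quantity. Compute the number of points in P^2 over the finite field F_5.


P^2(F_5) has (q^(n+1) - 1)/(q - 1) points.
= 5^2 + 5^1 + 5^0
= 25 + 5 + 1
= 31

31


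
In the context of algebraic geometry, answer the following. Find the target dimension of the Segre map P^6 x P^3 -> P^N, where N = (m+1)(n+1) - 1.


The Segre embedding maps P^m x P^n into P^N via
all products of coordinates from each factor.
N = (m+1)(n+1) - 1
N = (6+1)(3+1) - 1
N = 7*4 - 1
N = 28 - 1 = 27

27


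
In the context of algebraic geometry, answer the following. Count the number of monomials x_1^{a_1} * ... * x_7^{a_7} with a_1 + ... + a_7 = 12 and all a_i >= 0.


The number of degree-12 monomials in 7 variables is C(d+n-1, n-1).
= C(12+7-1, 7-1) = C(18, 6)
= 18564

18564


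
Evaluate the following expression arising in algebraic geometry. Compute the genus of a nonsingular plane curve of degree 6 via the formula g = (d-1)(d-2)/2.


Using the genus formula for smooth plane curves:
g = (d-1)(d-2)/2
g = (6-1)(6-2)/2
g = 5*4/2
g = 20/2 = 10

10


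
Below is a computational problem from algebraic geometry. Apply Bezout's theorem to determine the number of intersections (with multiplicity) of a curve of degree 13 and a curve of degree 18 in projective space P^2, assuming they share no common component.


Bezout's theorem states the intersection count equals the product of degrees.
Intersection count = 13 * 18 = 234

234


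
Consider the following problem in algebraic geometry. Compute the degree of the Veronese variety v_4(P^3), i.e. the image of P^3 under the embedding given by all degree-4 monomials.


The Veronese variety v_4(P^3) has degree d^r.
d^r = 4^3 = 64

64


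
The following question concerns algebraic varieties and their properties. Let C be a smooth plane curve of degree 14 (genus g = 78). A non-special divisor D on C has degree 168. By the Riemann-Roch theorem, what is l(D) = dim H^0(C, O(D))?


First, compute the genus of a smooth plane curve of degree 14:
g = (d-1)(d-2)/2 = (14-1)(14-2)/2 = 78
For a non-special divisor D (i.e., h^1(D) = 0), Riemann-Roch gives:
l(D) = deg(D) - g + 1
Since deg(D) = 168 >= 2g - 1 = 155, D is non-special.
l(D) = 168 - 78 + 1 = 91

91


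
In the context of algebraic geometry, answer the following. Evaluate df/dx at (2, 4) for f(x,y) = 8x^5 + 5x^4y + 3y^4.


df/dx = 5*8*x^4 + 4*5*x^3*y
At (2,4): 5*8*2^4 + 4*5*2^3*4
= 640 + 640
= 1280

1280


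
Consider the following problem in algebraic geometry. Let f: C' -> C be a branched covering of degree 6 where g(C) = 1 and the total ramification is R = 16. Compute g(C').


Riemann-Hurwitz formula: 2g' - 2 = d(2g - 2) + R
Given: d = 6, g = 1, R = 16
2g' - 2 = 6*(2*1 - 2) + 16
2g' - 2 = 6*0 + 16
2g' - 2 = 0 + 16 = 16
2g' = 18
g' = 9

9


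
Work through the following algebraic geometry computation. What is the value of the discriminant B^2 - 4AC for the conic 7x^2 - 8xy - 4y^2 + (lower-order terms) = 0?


The discriminant of a conic Ax^2 + Bxy + Cy^2 + ... = 0 is B^2 - 4AC.
B^2 = (-8)^2 = 64
4AC = 4*7*(-4) = -112
Discriminant = 64 + 112 = 176

176


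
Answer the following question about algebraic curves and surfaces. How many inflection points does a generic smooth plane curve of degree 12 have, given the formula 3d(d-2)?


For a general smooth plane curve C of degree d, the inflection points are
the intersection of C with its Hessian curve, which has degree 3(d-2).
By Bezout, the total intersection number is d * 3(d-2) = 12 * 30 = 360.
For a general curve every flex is ordinary, so each contributes
multiplicity 1 to C·Hess(C), and the number of distinct inflection
points is 3d(d-2).
Inflection points = 3*12*(12-2) = 3*12*10 = 360

360


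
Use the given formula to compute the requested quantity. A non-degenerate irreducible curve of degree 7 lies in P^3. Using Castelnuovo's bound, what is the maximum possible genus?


Castelnuovo's bound: write d - 1 = m(r-1) + epsilon with 0 <= epsilon < r-1.
d - 1 = 7 - 1 = 6
r - 1 = 3 - 1 = 2
6 = 3*2 + 0, so m = 3, epsilon = 0
pi(d, r) = m(m-1)(r-1)/2 + m*epsilon
= 3*2*2/2 + 3*0
= 12/2 + 0
= 6 + 0 = 6

6


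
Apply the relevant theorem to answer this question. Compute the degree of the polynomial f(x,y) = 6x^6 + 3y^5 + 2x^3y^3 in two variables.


Examine each term for its total degree (sum of exponents).
  Term '6x^6' has total degree 6+0 = 6.
  Term '3y^5' has total degree 0+5 = 5.
  Term '2x^3y^3' has total degree 3+3 = 6.
The maximum total degree among all terms is 6.

6


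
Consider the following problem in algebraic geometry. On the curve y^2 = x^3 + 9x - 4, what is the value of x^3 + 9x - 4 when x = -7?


Compute x^3 + 9x - 4 at x = -7:
x^3 = (-7)^3 = -343
9*x = 9*(-7) = -63
Sum: -343 - 63 - 4 = -410

-410


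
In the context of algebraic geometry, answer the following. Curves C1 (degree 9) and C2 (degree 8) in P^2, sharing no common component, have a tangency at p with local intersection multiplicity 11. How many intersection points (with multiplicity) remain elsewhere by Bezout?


By Bezout's theorem, the total intersection number is d1 * d2.
Total = 9 * 8 = 72
Intersection multiplicity at p = 11
Remaining intersections = 72 - 11 = 61

61


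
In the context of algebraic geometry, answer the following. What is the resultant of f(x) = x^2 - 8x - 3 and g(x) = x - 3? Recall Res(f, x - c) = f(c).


For Res(f, x - c), we evaluate f at x = c.
f(3) = 3^2 - 8*3 - 3
= 9 - 24 - 3
= -15 - 3 = -18
Res(f, g) = -18

-18


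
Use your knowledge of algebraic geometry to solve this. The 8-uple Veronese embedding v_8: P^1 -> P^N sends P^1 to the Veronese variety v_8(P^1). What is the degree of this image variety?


The Veronese variety v_8(P^1) has degree d^r.
d^r = 8^1 = 8

8


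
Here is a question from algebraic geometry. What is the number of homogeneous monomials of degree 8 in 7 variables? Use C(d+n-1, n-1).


The number of degree-8 monomials in 7 variables is C(d+n-1, n-1).
= C(8+7-1, 7-1) = C(14, 6)
= 3003

3003


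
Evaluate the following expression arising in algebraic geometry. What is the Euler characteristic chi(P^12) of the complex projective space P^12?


The complex projective space P^12 has one cell in each even real dimension 0, 2, ..., 24.
The cohomology groups are H^{2k}(P^12) = Z for k = 0,...,12, and 0 otherwise.
Euler characteristic = sum of Betti numbers = 1 per even-dimensional cohomology group.
chi(P^12) = 12 + 1 = 13

13


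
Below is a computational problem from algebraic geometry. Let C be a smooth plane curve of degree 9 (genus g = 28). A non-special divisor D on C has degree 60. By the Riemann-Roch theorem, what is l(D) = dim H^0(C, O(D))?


First, compute the genus of a smooth plane curve of degree 9:
g = (d-1)(d-2)/2 = (9-1)(9-2)/2 = 28
For a non-special divisor D (i.e., h^1(D) = 0), Riemann-Roch gives:
l(D) = deg(D) - g + 1
Since deg(D) = 60 >= 2g - 1 = 55, D is non-special.
l(D) = 60 - 28 + 1 = 33

33


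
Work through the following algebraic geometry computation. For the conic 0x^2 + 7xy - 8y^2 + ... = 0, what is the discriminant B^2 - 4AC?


The discriminant of a conic Ax^2 + Bxy + Cy^2 + ... = 0 is B^2 - 4AC.
B^2 = 7^2 = 49
4AC = 4*0*(-8) = 0
Discriminant = 49 + 0 = 49

49


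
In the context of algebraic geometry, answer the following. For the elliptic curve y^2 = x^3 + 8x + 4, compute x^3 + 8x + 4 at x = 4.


Compute x^3 + 8x + 4 at x = 4:
x^3 = 4^3 = 64
8*x = 8*4 = 32
Sum: 64 + 32 + 4 = 100

100


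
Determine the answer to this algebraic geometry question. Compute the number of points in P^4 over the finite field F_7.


P^4(F_7) has (q^(n+1) - 1)/(q - 1) points.
= 7^4 + 7^3 + 7^2 + 7^1 + 7^0
= 2401 + 343 + 49 + 7 + 1
= 2801

2801


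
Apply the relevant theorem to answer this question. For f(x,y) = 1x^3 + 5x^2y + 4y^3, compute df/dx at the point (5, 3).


df/dx = 3*1*x^2 + 2*5*x^1*y
At (5,3): 3*1*5^2 + 2*5*5^1*3
= 75 + 150
= 225

225


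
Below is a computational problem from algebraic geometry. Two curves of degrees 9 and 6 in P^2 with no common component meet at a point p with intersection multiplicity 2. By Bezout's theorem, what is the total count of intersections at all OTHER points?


By Bezout's theorem, the total intersection number is d1 * d2.
Total = 9 * 6 = 54
Intersection multiplicity at p = 2
Remaining intersections = 54 - 2 = 52

52


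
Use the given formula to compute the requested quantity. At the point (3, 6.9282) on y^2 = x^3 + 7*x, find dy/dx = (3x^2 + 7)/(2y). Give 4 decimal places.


Using implicit differentiation of y^2 = x^3 + 7*x:
2y * dy/dx = 3x^2 + 7
dy/dx = (3x^2 + 7)/(2y)
Numerator: 3*3^2 + 7 = 34
Denominator: 2*6.9282 = 13.8564
dy/dx = 34/13.8564 = 2.4537

2.4537


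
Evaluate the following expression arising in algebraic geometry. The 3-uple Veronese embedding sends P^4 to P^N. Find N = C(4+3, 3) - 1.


The Veronese embedding v_d: P^n -> P^N maps each point to all
degree-d monomials in n+1 homogeneous coordinates.
N = C(n+d, d) - 1
N = C(4+3, 3) - 1
N = C(7, 3) - 1
C(7, 3) = 35
N = 35 - 1 = 34

34


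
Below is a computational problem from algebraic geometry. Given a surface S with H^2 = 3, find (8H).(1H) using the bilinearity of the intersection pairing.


Using bilinearity of the intersection pairing on a surface S:
(aH).(bH) = ab * (H.H)
We have H^2 = 3.
D.E = (8H).(1H) = 8*1*3
= 8*3
= 24

24


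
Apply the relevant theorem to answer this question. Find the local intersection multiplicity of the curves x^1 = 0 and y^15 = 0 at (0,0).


The intersection multiplicity of V(x^a) and V(y^b) at the origin is:
I(O; V(x^1), V(y^15)) = dim_k(k[x,y]/(x^1, y^15))
A basis for k[x,y]/(x^1, y^15) is the set of monomials x^i * y^j
where 0 <= i < 1 and 0 <= j < 15.
The number of such monomials is 1 * 15 = 15

15


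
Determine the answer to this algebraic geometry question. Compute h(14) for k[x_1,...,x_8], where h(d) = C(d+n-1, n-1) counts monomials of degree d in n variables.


The Hilbert function for the polynomial ring in 8 variables is:
h(d) = C(d+n-1, n-1)
h(14) = C(14+8-1, 8-1) = C(21, 7)
= 21! / (7! * 14!)
= 116280

116280


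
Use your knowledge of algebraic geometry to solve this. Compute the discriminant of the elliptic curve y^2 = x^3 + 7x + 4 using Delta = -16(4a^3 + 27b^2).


Compute each component:
4a^3 = 4*7^3 = 4*343 = 1372
27b^2 = 27*4^2 = 27*16 = 432
4a^3 + 27b^2 = 1372 + 432 = 1804
Delta = -16*1804 = -28864

-28864


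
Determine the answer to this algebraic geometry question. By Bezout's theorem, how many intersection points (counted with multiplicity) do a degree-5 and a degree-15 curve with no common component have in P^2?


Bezout's theorem states the intersection count equals the product of degrees.
Intersection count = 5 * 15 = 75

75


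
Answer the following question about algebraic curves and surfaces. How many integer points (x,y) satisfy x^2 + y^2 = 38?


Systematically check integer values of x where x^2 <= 38.
For each valid x, check if 38 - x^2 is a perfect square.
Total integer solutions found: 0

0


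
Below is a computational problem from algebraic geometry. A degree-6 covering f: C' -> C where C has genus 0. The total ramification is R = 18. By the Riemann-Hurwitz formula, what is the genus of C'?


Riemann-Hurwitz formula: 2g' - 2 = d(2g - 2) + R
Given: d = 6, g = 0, R = 18
2g' - 2 = 6*(2*0 - 2) + 18
2g' - 2 = 6*(-2) + 18
2g' - 2 = -12 + 18 = 6
2g' = 8
g' = 4

4


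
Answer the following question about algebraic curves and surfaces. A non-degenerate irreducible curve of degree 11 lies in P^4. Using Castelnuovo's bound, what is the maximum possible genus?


Castelnuovo's bound: write d - 1 = m(r-1) + epsilon with 0 <= epsilon < r-1.
d - 1 = 11 - 1 = 10
r - 1 = 4 - 1 = 3
10 = 3*3 + 1, so m = 3, epsilon = 1
pi(d, r) = m(m-1)(r-1)/2 + m*epsilon
= 3*2*3/2 + 3*1
= 18/2 + 3
= 9 + 3 = 12

12


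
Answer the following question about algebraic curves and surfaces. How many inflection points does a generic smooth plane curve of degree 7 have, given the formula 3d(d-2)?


For a general smooth plane curve C of degree d, the inflection points are
the intersection of C with its Hessian curve, which has degree 3(d-2).
By Bezout, the total intersection number is d * 3(d-2) = 7 * 15 = 105.
For a general curve every flex is ordinary, so each contributes
multiplicity 1 to C·Hess(C), and the number of distinct inflection
points is 3d(d-2).
Inflection points = 3*7*(7-2) = 3*7*5 = 105

105


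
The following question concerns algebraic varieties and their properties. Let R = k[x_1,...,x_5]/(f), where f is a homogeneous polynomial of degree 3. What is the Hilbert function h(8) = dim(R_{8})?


For R = k[x_1,...,x_n]/(f) with f homogeneous of degree e:
The Hilbert series is (1 - t^e)/(1 - t)^n.
So h(d) = C(d+n-1, n-1) - C(d-e+n-1, n-1) for d >= e.
With n=5, e=3, d=8:
C(8+5-1, 5-1) = C(12, 4) = 495
C(8-3+5-1, 5-1) = C(9, 4) = 126
h(8) = 495 - 126 = 369

369


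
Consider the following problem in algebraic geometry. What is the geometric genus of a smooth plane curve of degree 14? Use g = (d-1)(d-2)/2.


Using the genus formula for smooth plane curves:
g = (d-1)(d-2)/2
g = (14-1)(14-2)/2
g = 13*12/2
g = 156/2 = 78

78


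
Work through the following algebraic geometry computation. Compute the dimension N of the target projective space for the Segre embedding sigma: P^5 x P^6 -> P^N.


The Segre embedding maps P^m x P^n into P^N via
all products of coordinates from each factor.
N = (m+1)(n+1) - 1
N = (5+1)(6+1) - 1
N = 6*7 - 1
N = 42 - 1 = 41

41


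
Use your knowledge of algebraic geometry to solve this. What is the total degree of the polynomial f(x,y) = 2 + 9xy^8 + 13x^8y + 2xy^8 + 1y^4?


Examine each term for its total degree (sum of exponents).
  Term '2' has total degree 0+0 = 0.
  Term '9xy^8' has total degree 1+8 = 9.
  Term '13x^8y' has total degree 8+1 = 9.
  Term '2xy^8' has total degree 1+8 = 9.
  Term '1y^4' has total degree 0+4 = 4.
The maximum total degree among all terms is 9.

9


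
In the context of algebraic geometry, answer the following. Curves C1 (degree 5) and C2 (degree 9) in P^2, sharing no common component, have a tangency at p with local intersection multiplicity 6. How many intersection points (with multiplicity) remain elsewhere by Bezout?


By Bezout's theorem, the total intersection number is d1 * d2.
Total = 5 * 9 = 45
Intersection multiplicity at p = 6
Remaining intersections = 45 - 6 = 39

39


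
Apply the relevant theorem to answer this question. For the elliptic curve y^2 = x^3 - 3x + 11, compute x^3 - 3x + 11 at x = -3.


Compute x^3 - 3x + 11 at x = -3:
x^3 = (-3)^3 = -27
(-3)*x = (-3)*(-3) = 9
Sum: -27 + 9 + 11 = -7

-7


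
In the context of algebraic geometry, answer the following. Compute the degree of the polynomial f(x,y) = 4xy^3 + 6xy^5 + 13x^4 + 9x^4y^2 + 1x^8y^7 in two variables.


Examine each term for its total degree (sum of exponents).
  Term '4xy^3' has total degree 1+3 = 4.
  Term '6xy^5' has total degree 1+5 = 6.
  Term '13x^4' has total degree 4+0 = 4.
  Term '9x^4y^2' has total degree 4+2 = 6.
  Term '1x^8y^7' has total degree 8+7 = 15.
The maximum total degree among all terms is 15.

15


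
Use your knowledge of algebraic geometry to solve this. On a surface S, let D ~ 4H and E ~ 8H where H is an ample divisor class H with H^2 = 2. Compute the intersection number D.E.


Using bilinearity of the intersection pairing on a surface S:
(aH).(bH) = ab * (H.H)
We have H^2 = 2.
D.E = (4H).(8H) = 4*8*2
= 32*2
= 64

64


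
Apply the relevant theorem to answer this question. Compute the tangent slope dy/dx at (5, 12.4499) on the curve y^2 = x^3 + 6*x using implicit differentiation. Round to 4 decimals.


Using implicit differentiation of y^2 = x^3 + 6*x:
2y * dy/dx = 3x^2 + 6
dy/dx = (3x^2 + 6)/(2y)
Numerator: 3*5^2 + 6 = 81
Denominator: 2*12.4499 = 24.8998
dy/dx = 81/24.8998 = 3.2530

3.2530


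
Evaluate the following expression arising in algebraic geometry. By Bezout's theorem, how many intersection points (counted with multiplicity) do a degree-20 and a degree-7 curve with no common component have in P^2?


Bezout's theorem states the intersection count equals the product of degrees.
Intersection count = 20 * 7 = 140

140


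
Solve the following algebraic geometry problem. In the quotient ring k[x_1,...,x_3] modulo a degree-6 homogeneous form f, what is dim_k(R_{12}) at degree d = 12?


For R = k[x_1,...,x_n]/(f) with f homogeneous of degree e:
The Hilbert series is (1 - t^e)/(1 - t)^n.
So h(d) = C(d+n-1, n-1) - C(d-e+n-1, n-1) for d >= e.
With n=3, e=6, d=12:
C(12+3-1, 3-1) = C(14, 2) = 91
C(12-6+3-1, 3-1) = C(8, 2) = 28
h(12) = 91 - 28 = 63

63


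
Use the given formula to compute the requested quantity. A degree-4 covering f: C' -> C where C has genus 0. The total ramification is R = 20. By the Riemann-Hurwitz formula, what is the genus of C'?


Riemann-Hurwitz formula: 2g' - 2 = d(2g - 2) + R
Given: d = 4, g = 0, R = 20
2g' - 2 = 4*(2*0 - 2) + 20
2g' - 2 = 4*(-2) + 20
2g' - 2 = -8 + 20 = 12
2g' = 14
g' = 7

7


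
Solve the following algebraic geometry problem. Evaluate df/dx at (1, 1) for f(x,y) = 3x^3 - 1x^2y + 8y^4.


df/dx = 3*3*x^2 + 2*(-1)*x^1*y
At (1,1): 3*3*1^2 + 2*(-1)*1^1*1
= 9 - 2
= 7

7


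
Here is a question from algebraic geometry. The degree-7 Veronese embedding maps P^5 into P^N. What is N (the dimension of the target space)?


The Veronese embedding v_d: P^n -> P^N maps each point to all
degree-d monomials in n+1 homogeneous coordinates.
N = C(n+d, d) - 1
N = C(5+7, 7) - 1
N = C(12, 7) - 1
C(12, 7) = 792
N = 792 - 1 = 791

791


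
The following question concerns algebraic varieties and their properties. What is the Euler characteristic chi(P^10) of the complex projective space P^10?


The complex projective space P^10 has one cell in each even real dimension 0, 2, ..., 20.
The cohomology groups are H^{2k}(P^10) = Z for k = 0,...,10, and 0 otherwise.
Euler characteristic = sum of Betti numbers = 1 per even-dimensional cohomology group.
chi(P^10) = 10 + 1 = 11

11


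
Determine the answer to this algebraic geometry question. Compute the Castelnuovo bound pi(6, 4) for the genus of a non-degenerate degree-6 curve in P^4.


Castelnuovo's bound: write d - 1 = m(r-1) + epsilon with 0 <= epsilon < r-1.
d - 1 = 6 - 1 = 5
r - 1 = 4 - 1 = 3
5 = 1*3 + 2, so m = 1, epsilon = 2
pi(d, r) = m(m-1)(r-1)/2 + m*epsilon
= 1*0*3/2 + 1*2
= 0/2 + 2
= 0 + 2 = 2

2


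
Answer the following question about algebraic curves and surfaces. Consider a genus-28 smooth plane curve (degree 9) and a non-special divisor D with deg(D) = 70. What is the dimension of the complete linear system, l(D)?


First, compute the genus of a smooth plane curve of degree 9:
g = (d-1)(d-2)/2 = (9-1)(9-2)/2 = 28
For a non-special divisor D (i.e., h^1(D) = 0), Riemann-Roch gives:
l(D) = deg(D) - g + 1
Since deg(D) = 70 >= 2g - 1 = 55, D is non-special.
l(D) = 70 - 28 + 1 = 43

43


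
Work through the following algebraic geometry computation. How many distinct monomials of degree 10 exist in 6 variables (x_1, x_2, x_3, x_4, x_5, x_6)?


The number of degree-10 monomials in 6 variables is C(d+n-1, n-1).
= C(10+6-1, 6-1) = C(15, 5)
= 3003

3003
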